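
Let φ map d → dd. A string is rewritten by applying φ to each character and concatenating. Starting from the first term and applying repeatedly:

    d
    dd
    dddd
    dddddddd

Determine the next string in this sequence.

dddddddddddddddd

Expanding dddddddd: d→dd, d→dd, d→dd, d→dd, d→dd, d→dd, d→dd, d→dd. Concatenated: dd dd dd dd dd dd dd dd.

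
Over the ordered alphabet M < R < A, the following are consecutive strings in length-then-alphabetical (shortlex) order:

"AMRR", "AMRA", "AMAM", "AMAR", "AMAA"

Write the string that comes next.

ARMM

Find the rightmost character of AMAA below A, bump it to the next letter, and reset everything to its right to M.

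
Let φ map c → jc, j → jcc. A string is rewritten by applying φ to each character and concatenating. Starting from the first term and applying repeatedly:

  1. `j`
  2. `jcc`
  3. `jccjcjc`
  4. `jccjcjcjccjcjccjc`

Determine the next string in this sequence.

jccjcjcjccjcjccjcjccjcjcjccjcjccjcjcjccjc

Replace each of the 17 characters of jccjcjcjccjcjccjc in place — jcc jc jc jcc jc jcc jc jcc jc jc jcc jc jcc jc jc jcc jc — and concatenate.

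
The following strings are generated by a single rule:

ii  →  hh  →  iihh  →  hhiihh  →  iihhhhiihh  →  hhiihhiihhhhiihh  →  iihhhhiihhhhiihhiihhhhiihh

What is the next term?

hhiihhiihhhhiihhiihhhhiihhhhiihhiihhhhiihh

Each term (from the third on) is the two preceding terms concatenated in order: term 3 = ii·hh = iihh.
So term 8 is hhiihhiihhhhiihh·iihhhhiihhhhiihhiihhhhiihh.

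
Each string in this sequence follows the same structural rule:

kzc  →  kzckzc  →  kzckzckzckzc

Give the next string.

s(k+1) = s(k)·s(k) — each term doubles the last.
So the next term is two copies of kzckzckzckzc.

kzckzckzckzckzckzckzckzc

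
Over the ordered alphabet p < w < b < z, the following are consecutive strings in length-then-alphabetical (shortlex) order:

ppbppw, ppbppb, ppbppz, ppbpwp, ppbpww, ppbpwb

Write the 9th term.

ppbpbw

Advancing 3 positions from ppbpwb through ppbpwb → ppbpwz → ppbpbp reaches term 9.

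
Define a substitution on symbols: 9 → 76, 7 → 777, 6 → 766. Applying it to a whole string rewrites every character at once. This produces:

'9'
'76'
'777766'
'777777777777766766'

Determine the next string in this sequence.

777777777777777777777777777777777777777766766777766766

Replace each of the 18 characters of 777777777777766766 in place — 777 777 777 777 777 777 777 777 777 777 777 777 777 766 766 777 766 766 — and concatenate.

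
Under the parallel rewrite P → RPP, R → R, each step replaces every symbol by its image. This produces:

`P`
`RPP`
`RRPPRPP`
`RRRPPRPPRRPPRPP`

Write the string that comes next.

φ(RRRPPRPPRRPPRPP) expands symbol-by-symbol to R R R RPP RPP R RPP RPP R R RPP RPP R RPP RPP; joining the 15 pieces gives the next term.

RRRRPPRPPRRPPRPPRRRPPRPPRRPPRPP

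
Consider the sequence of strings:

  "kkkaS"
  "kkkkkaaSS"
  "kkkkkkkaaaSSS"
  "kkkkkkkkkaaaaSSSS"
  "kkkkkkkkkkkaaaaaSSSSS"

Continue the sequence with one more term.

kkkkkkkkkkkkkaaaaaaSSSSSS

Reading off run lengths: k runs 3, 5, 7, 9, 11; a runs 1, 2, 3, 4, 5; S runs 1, 2, 3, 4, 5 — each is linear in n (n = 1, 2, …).
For the next term, n = 6, so the run lengths are 13, 6, 6.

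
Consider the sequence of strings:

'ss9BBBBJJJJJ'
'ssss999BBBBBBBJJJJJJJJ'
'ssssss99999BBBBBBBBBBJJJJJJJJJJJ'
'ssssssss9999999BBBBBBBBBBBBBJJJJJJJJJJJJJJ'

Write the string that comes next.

ssssssssss999999999BBBBBBBBBBBBBBBBJJJJJJJJJJJJJJJJJ

Each string has the form s^{2n} 9^{2n-1} B^{3n+1} J^{3n+2} (n = 1, 2, …).
At n = 5 the blocks have lengths 10, 9, 16, 17.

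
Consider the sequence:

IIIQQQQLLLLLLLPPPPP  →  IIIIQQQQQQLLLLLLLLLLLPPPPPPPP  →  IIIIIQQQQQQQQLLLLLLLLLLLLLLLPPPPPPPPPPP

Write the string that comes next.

IIIIIIQQQQQQQQQQLLLLLLLLLLLLLLLLLLLPPPPPPPPPPPPPP

The n-th term is n+2 I's then 2n+2 Q's then 4n+3 L's then 3n+2 P's (n = 1, 2, …).
At n = 4 the blocks have lengths 6, 10, 19, 14.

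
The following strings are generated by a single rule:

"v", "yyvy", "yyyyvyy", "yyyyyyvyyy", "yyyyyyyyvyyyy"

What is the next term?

yyyyyyyyyyvyyyyy

Each term wraps the previous one in yy on the left and y on the right.
So the next term is yy·yyyyyyyyvyyyy·y.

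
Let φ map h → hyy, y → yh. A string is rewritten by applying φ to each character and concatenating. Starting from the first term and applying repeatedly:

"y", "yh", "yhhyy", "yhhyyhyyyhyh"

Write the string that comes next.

yhhyyhyyyhyhhyyyhyhyhhyyyhhyy

Expanding yhhyyhyyyhyh: y→yh, h→hyy, h→hyy, y→yh, y→yh, h→hyy, y→yh, y→yh, y→yh, h→hyy, y→yh, h→hyy. Concatenated: yh hyy hyy yh yh hyy yh yh yh hyy yh hyy.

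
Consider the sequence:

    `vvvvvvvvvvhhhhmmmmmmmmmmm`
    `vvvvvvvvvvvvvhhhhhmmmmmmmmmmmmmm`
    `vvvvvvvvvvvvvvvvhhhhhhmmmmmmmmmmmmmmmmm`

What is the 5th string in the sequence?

vvvvvvvvvvvvvvvvvvvvvvhhhhhhhhmmmmmmmmmmmmmmmmmmmmmmm

Reading off run lengths: v runs 10, 13, 16; h runs 4, 5, 6; m runs 11, 14, 17 — each is linear in n, where the shown terms are n = 3, 4, 5.
At n = 7 the blocks have lengths 22, 8, 23.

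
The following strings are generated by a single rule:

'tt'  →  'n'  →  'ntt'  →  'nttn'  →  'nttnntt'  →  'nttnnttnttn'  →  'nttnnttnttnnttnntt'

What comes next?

This is a Fibonacci-style word recurrence s(k) = s(k−1)·s(k−2): e.g. n·tt = ntt.
Continuing: nttnnttnttnnttnntt · nttnnttnttn gives term 8.

nttnnttnttnnttnnttnttnnttnttn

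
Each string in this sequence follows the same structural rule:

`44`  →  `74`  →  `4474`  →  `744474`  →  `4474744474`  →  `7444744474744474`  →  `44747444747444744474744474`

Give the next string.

744474447474447444747444747444744474744474

This is a Fibonacci-style word recurrence s(k) = s(k−2)·s(k−1): e.g. 44·74 = 4474.
The next term joins 7444744474744474 and 44747444747444744474744474.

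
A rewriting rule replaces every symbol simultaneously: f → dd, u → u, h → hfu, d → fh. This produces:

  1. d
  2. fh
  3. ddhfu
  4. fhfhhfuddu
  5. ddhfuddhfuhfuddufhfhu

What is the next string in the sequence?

Rewriting the 21 symbols of ddhfuddhfuhfuddufhfhu one by one yields fh fh hfu dd u fh fh hfu dd u hfu dd u fh fh u dd hfu dd hfu u; concatenated:

fhfhhfuddufhfhhfudduhfuddufhfhuddhfuddhfuu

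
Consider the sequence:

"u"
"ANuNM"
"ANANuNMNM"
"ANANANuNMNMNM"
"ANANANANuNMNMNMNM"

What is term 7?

Every step adds AN to the front and NM to the end of the previous string.
From ANANANANuNMNMNMNM, 2 further steps: ANANANANuNMNMNMNM → ANANANANANuNMNMNMNMNM → (answer).

ANANANANANANuNMNMNMNMNMNM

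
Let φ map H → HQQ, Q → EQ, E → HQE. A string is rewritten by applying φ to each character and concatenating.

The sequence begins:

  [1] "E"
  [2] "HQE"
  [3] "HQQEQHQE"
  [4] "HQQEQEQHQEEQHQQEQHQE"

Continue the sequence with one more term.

Applying the rule to each of the 20 symbols of HQQEQEQHQEEQHQQEQHQE gives the pieces HQQ EQ EQ HQE EQ HQE EQ HQQ EQ HQE HQE EQ HQQ EQ EQ HQE EQ HQQ EQ HQE, which concatenate to the answer.

HQQEQEQHQEEQHQEEQHQQEQHQEHQEEQHQQEQEQHQEEQHQQEQHQE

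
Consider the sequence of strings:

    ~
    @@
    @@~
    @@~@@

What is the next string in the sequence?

Each term (from the third on) is the previous term followed by the one before it: term 3 = @@·~ = @@~.
So term 5 is @@~@@·@@~.

@@~@@@@~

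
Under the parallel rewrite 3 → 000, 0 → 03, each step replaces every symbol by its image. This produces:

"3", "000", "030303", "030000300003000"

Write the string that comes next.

Applying the rule to each of the 15 symbols of 030000300003000 gives the pieces 03 000 03 03 03 03 000 03 03 03 03 000 03 03 03, which concatenate to the answer.

030000303030300003030303000030303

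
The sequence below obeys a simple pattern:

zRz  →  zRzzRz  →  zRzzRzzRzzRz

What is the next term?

zRzzRzzRzzRzzRzzRzzRzzRz

s(k+1) = s(k)·s(k) — each term doubles the last.
So the next term is two copies of zRzzRzzRzzRz.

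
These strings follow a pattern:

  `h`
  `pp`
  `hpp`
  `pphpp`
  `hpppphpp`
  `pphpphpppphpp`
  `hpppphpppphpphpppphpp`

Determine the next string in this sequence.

pphpphpppphpphpppphpppphpphpppphpp

Each term (from the third on) is the two preceding terms concatenated in order: term 3 = h·pp = hpp.
The next term joins pphpphpppphpp and hpppphpppphpphpppphpp.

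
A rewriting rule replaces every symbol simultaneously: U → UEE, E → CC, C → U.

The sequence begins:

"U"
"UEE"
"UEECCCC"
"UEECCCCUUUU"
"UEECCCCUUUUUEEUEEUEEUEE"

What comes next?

Rewriting the 23 symbols of UEECCCCUUUUUEEUEEUEEUEE one by one yields UEE CC CC U U U U UEE UEE UEE UEE UEE CC CC UEE CC CC UEE CC CC UEE CC CC; concatenated:

UEECCCCUUUUUEEUEEUEEUEEUEECCCCUEECCCCUEECCCCUEECCCC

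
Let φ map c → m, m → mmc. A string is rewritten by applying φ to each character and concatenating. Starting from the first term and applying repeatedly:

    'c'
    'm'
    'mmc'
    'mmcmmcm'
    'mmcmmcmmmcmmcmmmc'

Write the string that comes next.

Applying the rule to each of the 17 symbols of mmcmmcmmmcmmcmmmc gives the pieces mmc mmc m mmc mmc m mmc mmc mmc m mmc mmc m mmc mmc mmc m, which concatenate to the answer.

mmcmmcmmmcmmcmmmcmmcmmcmmmcmmcmmmcmmcmmcm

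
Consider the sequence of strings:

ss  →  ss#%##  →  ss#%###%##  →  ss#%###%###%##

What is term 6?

Every step adds #%## to the end: s(k+1) = s(k)·#%##.
From ss#%###%###%##, 2 further steps: ss#%###%###%## → ss#%###%###%###%## → (answer).

ss#%###%###%###%###%##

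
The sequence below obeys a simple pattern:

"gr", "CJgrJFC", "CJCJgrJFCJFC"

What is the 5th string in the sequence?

CJCJCJCJgrJFCJFCJFCJFC

Each term wraps the previous one in CJ on the left and JFC on the right.
From CJCJgrJFCJFC, 2 further steps: CJCJgrJFCJFC → CJCJCJgrJFCJFCJFC → (answer).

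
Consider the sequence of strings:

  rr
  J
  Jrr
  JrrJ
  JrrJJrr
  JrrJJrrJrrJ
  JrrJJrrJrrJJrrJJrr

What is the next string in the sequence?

Each term (from the third on) is the previous term followed by the one before it: term 3 = J·rr = Jrr.
So term 8 is JrrJJrrJrrJJrrJJrr·JrrJJrrJrrJ.

JrrJJrrJrrJJrrJJrrJrrJJrrJrrJ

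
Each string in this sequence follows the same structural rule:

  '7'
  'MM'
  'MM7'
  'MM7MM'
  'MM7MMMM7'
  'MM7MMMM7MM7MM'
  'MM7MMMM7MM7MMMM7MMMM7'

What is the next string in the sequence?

MM7MMMM7MM7MMMM7MMMM7MM7MMMM7MM7MM

Each term (from the third on) is the previous term followed by the one before it: term 3 = MM·7 = MM7.
The next term joins MM7MMMM7MM7MMMM7MMMM7 and MM7MMMM7MM7MM.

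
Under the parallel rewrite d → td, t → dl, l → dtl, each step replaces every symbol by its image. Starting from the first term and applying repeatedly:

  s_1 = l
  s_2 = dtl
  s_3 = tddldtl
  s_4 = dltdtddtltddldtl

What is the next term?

Applying the rule to each of the 16 symbols of dltdtddtltddldtl gives the pieces td dtl dl td dl td td dl dtl dl td td dtl td dl dtl, which concatenate to the answer.

tddtldltddltdtddldtldltdtddtltddldtl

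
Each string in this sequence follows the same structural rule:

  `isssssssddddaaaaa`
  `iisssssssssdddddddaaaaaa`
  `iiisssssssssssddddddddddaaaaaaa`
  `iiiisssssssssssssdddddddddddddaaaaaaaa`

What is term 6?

iiiiiisssssssssssssssssdddddddddddddddddddaaaaaaaaaa

The n-th term is n-1 i's then 2n+3 s's then 3n-2 d's then n+3 a's, where the shown terms are n = 2, 3, 4, 5.
For term 6, n = 7, so the run lengths are 6, 17, 19, 10.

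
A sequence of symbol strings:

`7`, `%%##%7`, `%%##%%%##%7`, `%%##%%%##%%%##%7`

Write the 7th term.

%%##%%%##%%%##%%%##%%%##%%%##%7

The strings grow by a fixed prefix %%##% each time.
From %%##%%%##%%%##%7, 3 further steps: %%##%%%##%%%##%7 → %%##%%%##%%%##%%%##%7 → %%##%%%##%%%##%%%##%%%##%7 → (answer).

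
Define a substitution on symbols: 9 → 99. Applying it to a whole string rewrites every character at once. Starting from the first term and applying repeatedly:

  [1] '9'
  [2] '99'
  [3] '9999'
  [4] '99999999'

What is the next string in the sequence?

Expanding 99999999: 9→99, 9→99, 9→99, 9→99, 9→99, 9→99, 9→99, 9→99. Concatenated: 99 99 99 99 99 99 99 99.

9999999999999999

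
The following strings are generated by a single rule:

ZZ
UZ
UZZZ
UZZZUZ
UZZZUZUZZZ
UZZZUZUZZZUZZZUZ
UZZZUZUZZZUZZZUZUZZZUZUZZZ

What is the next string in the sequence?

This is a Fibonacci-style word recurrence s(k) = s(k−1)·s(k−2): e.g. UZ·ZZ = UZZZ.
Continuing: UZZZUZUZZZUZZZUZUZZZUZUZZZ · UZZZUZUZZZUZZZUZ gives term 8.

UZZZUZUZZZUZZZUZUZZZUZUZZZUZZZUZUZZZUZZZUZ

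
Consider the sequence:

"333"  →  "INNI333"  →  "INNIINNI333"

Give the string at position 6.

INNIINNIINNIINNIINNI333

Every step adds INNI at the front: s(k+1) = INNI·s(k).
From INNIINNI333, 3 further steps: INNIINNI333 → INNIINNIINNI333 → INNIINNIINNIINNI333 → (answer).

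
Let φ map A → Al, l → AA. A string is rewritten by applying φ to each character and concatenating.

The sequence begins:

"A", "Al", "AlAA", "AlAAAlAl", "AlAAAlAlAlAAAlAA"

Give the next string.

AlAAAlAlAlAAAlAAAlAAAlAlAlAAAlAl

Applying the rule to each of the 16 symbols of AlAAAlAlAlAAAlAA gives the pieces Al AA Al Al Al AA Al AA Al AA Al Al Al AA Al Al, which concatenate to the answer.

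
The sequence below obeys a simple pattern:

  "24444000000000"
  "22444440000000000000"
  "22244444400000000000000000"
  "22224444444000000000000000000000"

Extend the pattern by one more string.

Term n consists of n-1 2's, followed by n+2 4's, followed by 4n+1 0's, where the shown terms are n = 2, 3, 4, 5.
At n = 6 the blocks have lengths 5, 8, 25.

22222444444440000000000000000000000000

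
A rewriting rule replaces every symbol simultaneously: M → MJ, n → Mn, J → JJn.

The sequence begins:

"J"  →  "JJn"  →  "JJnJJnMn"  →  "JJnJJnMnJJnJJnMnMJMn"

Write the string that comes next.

Replace each of the 20 characters of JJnJJnMnJJnJJnMnMJMn in place — JJn JJn Mn JJn JJn Mn MJ Mn JJn JJn Mn JJn JJn Mn MJ Mn MJ JJn MJ Mn — and concatenate.

JJnJJnMnJJnJJnMnMJMnJJnJJnMnJJnJJnMnMJMnMJJJnMJMn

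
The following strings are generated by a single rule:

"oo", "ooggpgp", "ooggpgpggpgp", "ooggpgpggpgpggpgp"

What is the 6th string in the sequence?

The strings grow by a fixed suffix ggpgp each time.
From ooggpgpggpgpggpgp, 2 further steps: ooggpgpggpgpggpgp → ooggpgpggpgpggpgpggpgp → (answer).

ooggpgpggpgpggpgpggpgpggpgp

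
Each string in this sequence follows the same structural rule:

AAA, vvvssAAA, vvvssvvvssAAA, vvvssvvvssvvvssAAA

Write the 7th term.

vvvssvvvssvvvssvvvssvvvssvvvssAAA

The strings grow by a fixed prefix vvvss each time.
From vvvssvvvssvvvssAAA, 3 further steps: vvvssvvvssvvvssAAA → vvvssvvvssvvvssvvvssAAA → vvvssvvvssvvvssvvvssvvvssAAA → (answer).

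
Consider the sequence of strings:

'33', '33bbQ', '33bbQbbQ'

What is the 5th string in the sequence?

33bbQbbQbbQbbQ

Each term is the previous one with bbQ appended.
From 33bbQbbQ, 2 further steps: 33bbQbbQ → 33bbQbbQbbQ → (answer).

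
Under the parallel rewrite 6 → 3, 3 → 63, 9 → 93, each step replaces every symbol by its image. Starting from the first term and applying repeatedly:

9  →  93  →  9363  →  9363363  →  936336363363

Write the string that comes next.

Rewriting each symbol of 936336363363: 9→93, 3→63, 6→3, 3→63, 3→63, 6→3, 3→63, 6→3, 3→63, 3→63, 6→3, 3→63, which concatenates to 93 63 3 63 63 3 63 3 63 63 3 63.

93633636336336363363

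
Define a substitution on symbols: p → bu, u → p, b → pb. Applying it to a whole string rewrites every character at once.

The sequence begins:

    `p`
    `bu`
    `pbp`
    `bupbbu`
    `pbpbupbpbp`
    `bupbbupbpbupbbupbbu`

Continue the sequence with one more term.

pbpbupbpbpbupbbupbpbupbpbpbupbpbp

φ(bupbbupbpbupbbupbbu) expands symbol-by-symbol to pb p bu pb pb p bu pb bu pb p bu pb pb p bu pb pb p; joining the 19 pieces gives the next term.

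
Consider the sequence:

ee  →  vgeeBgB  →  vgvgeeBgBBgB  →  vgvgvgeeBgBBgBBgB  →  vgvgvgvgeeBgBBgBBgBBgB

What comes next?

vgvgvgvgvgeeBgBBgBBgBBgBBgB

s(k+1) = vg·s(k)·BgB, so each term gains vg as a prefix and BgB as a suffix.
One more step from vgvgvgvgeeBgBBgBBgBBgB gives the answer.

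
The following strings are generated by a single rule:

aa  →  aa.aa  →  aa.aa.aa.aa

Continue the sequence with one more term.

Every step duplicates the string with '.' between the halves.
Doubling aa.aa.aa.aa with '.' between the halves:

aa.aa.aa.aa.aa.aa.aa.aa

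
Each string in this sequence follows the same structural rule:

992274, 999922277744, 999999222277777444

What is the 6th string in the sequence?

999999999999222222277777777777444444

Each string has the form 9^{2n} 2^{n+1} 7^{2n-1} 4^{n} (n = 1, 2, …).
At n = 6 the blocks have lengths 12, 7, 11, 6.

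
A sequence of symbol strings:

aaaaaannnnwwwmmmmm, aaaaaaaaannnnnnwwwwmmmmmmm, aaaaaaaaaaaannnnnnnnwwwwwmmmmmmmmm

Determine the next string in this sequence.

Each string has the form a^{3n} n^{2n} w^{n+1} m^{2n+1}, where the shown terms are n = 2, 3, 4.
At n = 5 the blocks have lengths 15, 10, 6, 11.

aaaaaaaaaaaaaaannnnnnnnnnwwwwwwmmmmmmmmmmm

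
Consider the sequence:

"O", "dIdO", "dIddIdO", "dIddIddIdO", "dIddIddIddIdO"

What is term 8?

dIddIddIddIddIddIddIdO

The strings grow by a fixed prefix dId each time.
From dIddIddIddIdO, 3 further steps: dIddIddIddIdO → dIddIddIddIddIdO → dIddIddIddIddIddIdO → (answer).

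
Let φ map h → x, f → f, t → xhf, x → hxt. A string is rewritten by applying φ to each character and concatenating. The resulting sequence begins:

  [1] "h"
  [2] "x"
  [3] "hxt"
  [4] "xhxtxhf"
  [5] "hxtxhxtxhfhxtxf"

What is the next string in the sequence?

Rewriting the 15 symbols of hxtxhxtxhfhxtxf one by one yields x hxt xhf hxt x hxt xhf hxt x f x hxt xhf hxt f; concatenated:

xhxtxhfhxtxhxtxhfhxtxfxhxtxhfhxtf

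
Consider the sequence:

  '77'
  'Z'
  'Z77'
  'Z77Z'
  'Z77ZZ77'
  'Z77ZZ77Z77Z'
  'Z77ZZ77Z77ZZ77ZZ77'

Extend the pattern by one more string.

From term 3 onward, concatenate the last term with the second-to-last: Z·77 = Z77, Z77·Z = Z77Z, …
So term 8 is Z77ZZ77Z77ZZ77ZZ77·Z77ZZ77Z77Z.

Z77ZZ77Z77ZZ77ZZ77Z77ZZ77Z77Z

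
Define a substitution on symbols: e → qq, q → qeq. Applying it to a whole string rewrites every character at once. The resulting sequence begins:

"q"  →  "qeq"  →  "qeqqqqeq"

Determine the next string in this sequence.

Rewriting each symbol of qeqqqqeq: q→qeq, e→qq, q→qeq, q→qeq, q→qeq, q→qeq, e→qq, q→qeq, which concatenates to qeq qq qeq qeq qeq qeq qq qeq.

qeqqqqeqqeqqeqqeqqqqeq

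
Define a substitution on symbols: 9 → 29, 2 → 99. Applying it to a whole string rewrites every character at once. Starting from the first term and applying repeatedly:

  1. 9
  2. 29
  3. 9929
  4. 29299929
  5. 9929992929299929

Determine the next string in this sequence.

φ(9929992929299929) expands symbol-by-symbol to 29 29 99 29 29 29 99 29 99 29 99 29 29 29 99 29; joining the 16 pieces gives the next term.

29299929292999299929992929299929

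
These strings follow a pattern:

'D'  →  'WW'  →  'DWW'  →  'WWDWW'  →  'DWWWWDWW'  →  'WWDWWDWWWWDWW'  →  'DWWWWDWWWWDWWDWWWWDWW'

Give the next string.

WWDWWDWWWWDWWDWWWWDWWWWDWWDWWWWDWW

From term 3 onward, concatenate the second-to-last term with the last: D·WW = DWW, WW·DWW = WWDWW, …
The next term joins WWDWWDWWWWDWW and DWWWWDWWWWDWWDWWWWDWW.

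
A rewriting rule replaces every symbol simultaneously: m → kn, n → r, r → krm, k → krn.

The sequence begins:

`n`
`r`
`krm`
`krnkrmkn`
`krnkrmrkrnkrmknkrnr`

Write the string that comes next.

krnkrmrkrnkrmknkrmkrnkrmrkrnkrmknkrnrkrnkrmrkrm

Replace each of the 19 characters of krnkrmrkrnkrmknkrnr in place — krn krm r krn krm kn krm krn krm r krn krm kn krn r krn krm r krm — and concatenate.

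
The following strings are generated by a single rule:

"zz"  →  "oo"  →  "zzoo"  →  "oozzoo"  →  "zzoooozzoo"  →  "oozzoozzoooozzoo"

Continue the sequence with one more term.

Each term (from the third on) is the two preceding terms concatenated in order: term 3 = zz·oo = zzoo.
Continuing: zzoooozzoo · oozzoozzoooozzoo gives term 7.

zzoooozzoooozzoozzoooozzoo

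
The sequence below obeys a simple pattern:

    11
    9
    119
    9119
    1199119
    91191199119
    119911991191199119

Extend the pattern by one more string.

This is a Fibonacci-style word recurrence s(k) = s(k−2)·s(k−1): e.g. 11·9 = 119.
The next term joins 91191199119 and 119911991191199119.

91191199119119911991191199119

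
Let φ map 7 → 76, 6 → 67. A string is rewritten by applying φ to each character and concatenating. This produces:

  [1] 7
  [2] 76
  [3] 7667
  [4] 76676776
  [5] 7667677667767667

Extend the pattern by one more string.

76676776677676676776766776676776

Applying the rule to each of the 16 symbols of 7667677667767667 gives the pieces 76 67 67 76 67 76 76 67 67 76 76 67 76 67 67 76, which concatenate to the answer.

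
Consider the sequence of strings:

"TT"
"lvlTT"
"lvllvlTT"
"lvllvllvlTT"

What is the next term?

lvllvllvllvlTT

The strings grow by a fixed prefix lvl each time.
One more step from lvllvllvlTT gives the answer.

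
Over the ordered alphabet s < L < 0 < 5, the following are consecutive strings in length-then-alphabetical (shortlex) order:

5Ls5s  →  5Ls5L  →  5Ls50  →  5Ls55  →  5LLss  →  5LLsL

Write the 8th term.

Advancing 2 positions from 5LLsL through 5LLsL → 5LLs0 reaches term 8.

5LLs5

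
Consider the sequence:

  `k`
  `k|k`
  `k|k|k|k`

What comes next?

s(k+1) = s(k)·|·s(k) — each term doubles the last with '|' between the halves.
One more doubling of k|k|k|k gives the answer.

k|k|k|k|k|k|k|k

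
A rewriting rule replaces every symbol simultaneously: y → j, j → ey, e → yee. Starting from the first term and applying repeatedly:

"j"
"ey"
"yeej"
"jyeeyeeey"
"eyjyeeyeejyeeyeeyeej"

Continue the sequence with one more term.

Rewriting the 20 symbols of eyjyeeyeejyeeyeeyeej one by one yields yee j ey j yee yee j yee yee ey j yee yee j yee yee j yee yee ey; concatenated:

yeejeyjyeeyeejyeeyeeeyjyeeyeejyeeyeejyeeyeeey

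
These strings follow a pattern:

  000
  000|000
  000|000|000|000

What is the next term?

Every step duplicates the string with '|' between the halves.
One more doubling of 000|000|000|000 gives the answer.

000|000|000|000|000|000|000|000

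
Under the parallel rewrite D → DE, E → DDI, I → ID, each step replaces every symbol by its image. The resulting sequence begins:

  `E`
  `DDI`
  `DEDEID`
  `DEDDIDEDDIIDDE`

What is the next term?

DEDDIDEDEIDDEDDIDEDEIDIDDEDEDDI

φ(DEDDIDEDDIIDDE) expands symbol-by-symbol to DE DDI DE DE ID DE DDI DE DE ID ID DE DE DDI; joining the 14 pieces gives the next term.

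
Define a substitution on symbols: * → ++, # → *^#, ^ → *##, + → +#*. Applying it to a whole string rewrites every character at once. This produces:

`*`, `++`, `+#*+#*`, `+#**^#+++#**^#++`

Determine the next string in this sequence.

Rewriting the 16 symbols of +#**^#+++#**^#++ one by one yields +#* *^# ++ ++ *## *^# +#* +#* +#* *^# ++ ++ *## *^# +#* +#*; concatenated:

+#**^#++++*##*^#+#*+#*+#**^#++++*##*^#+#*+#*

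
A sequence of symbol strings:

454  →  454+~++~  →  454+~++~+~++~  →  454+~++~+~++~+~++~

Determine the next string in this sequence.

454+~++~+~++~+~++~+~++~

The strings grow by a fixed suffix +~++~ each time.
One more step from 454+~++~+~++~+~++~ gives the answer.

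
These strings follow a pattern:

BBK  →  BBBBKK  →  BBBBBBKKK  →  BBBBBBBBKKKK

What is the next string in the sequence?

BBBBBBBBBBKKKKK

Each string has the form B^{2n} K^{n} (n = 1, 2, …).
Setting n = 5 gives 10, 5 characters in each block.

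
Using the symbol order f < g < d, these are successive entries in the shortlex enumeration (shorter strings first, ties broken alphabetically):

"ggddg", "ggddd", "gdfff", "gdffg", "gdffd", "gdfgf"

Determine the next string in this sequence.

gdfgg

The successor of gdfgf increments the rightmost position that isn't already d and resets every position after it to f.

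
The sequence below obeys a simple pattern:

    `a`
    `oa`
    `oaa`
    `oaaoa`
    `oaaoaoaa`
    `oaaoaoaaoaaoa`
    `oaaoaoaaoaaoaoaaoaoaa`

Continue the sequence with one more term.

This is a Fibonacci-style word recurrence s(k) = s(k−1)·s(k−2): e.g. oa·a = oaa.
So term 8 is oaaoaoaaoaaoaoaaoaoaa·oaaoaoaaoaaoa.

oaaoaoaaoaaoaoaaoaoaaoaaoaoaaoaaoa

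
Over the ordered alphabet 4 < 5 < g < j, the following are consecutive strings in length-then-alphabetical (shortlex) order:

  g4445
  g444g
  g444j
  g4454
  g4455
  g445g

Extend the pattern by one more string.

g445j

Find the rightmost character of g445g below j, bump it to the next letter, and reset everything to its right to 4.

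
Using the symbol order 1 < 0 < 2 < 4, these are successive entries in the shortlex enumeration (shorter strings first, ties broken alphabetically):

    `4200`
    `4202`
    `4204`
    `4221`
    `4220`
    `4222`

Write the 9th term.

4240

Stepping forward 3 times from 4222: 4222 → 4224 → 4241, then the target.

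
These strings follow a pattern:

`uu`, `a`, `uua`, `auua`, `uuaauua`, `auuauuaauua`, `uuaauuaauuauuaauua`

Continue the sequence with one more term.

From term 3 onward, concatenate the second-to-last term with the last: uu·a = uua, a·uua = auua, …
So term 8 is auuauuaauua·uuaauuaauuauuaauua.

auuauuaauuauuaauuaauuauuaauua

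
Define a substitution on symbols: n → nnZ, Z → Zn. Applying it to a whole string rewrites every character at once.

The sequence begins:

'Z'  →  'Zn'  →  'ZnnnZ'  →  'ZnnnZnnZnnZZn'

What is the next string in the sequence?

ZnnnZnnZnnZZnnnZnnZZnnnZnnZZnZnnnZ

Replace each of the 13 characters of ZnnnZnnZnnZZn in place — Zn nnZ nnZ nnZ Zn nnZ nnZ Zn nnZ nnZ Zn Zn nnZ — and concatenate.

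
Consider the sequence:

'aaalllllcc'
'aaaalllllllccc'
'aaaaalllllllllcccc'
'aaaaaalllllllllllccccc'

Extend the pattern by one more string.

aaaaaaalllllllllllllcccccc

Reading off run lengths: a runs 3, 4, 5, 6; l runs 5, 7, 9, 11; c runs 2, 3, 4, 5 — each is linear in n, where the shown terms are n = 2, 3, 4, 5.
At n = 6 the blocks have lengths 7, 13, 6.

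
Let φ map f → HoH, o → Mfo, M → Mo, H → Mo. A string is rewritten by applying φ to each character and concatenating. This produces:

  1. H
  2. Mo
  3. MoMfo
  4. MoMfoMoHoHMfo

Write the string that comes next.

MoMfoMoHoHMfoMoMfoMoMfoMoMoHoHMfo

Replace each of the 13 characters of MoMfoMoHoHMfo in place — Mo Mfo Mo HoH Mfo Mo Mfo Mo Mfo Mo Mo HoH Mfo — and concatenate.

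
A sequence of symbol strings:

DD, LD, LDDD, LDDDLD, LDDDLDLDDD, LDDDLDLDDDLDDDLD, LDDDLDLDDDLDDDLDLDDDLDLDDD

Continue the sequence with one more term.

LDDDLDLDDDLDDDLDLDDDLDLDDDLDDDLDLDDDLDDDLD

From term 3 onward, concatenate the last term with the second-to-last: LD·DD = LDDD, LDDD·LD = LDDDLD, …
Continuing: LDDDLDLDDDLDDDLDLDDDLDLDDD · LDDDLDLDDDLDDDLD gives term 8.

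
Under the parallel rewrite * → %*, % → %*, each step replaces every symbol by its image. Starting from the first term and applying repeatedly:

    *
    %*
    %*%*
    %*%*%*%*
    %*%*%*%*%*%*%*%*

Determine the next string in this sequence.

%*%*%*%*%*%*%*%*%*%*%*%*%*%*%*%*

φ(%*%*%*%*%*%*%*%*) expands symbol-by-symbol to %* %* %* %* %* %* %* %* %* %* %* %* %* %* %* %*; joining the 16 pieces gives the next term.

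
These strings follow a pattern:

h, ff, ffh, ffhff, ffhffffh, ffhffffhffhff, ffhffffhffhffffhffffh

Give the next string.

This is a Fibonacci-style word recurrence s(k) = s(k−1)·s(k−2): e.g. ff·h = ffh.
The next term joins ffhffffhffhffffhffffh and ffhffffhffhff.

ffhffffhffhffffhffffhffhffffhffhff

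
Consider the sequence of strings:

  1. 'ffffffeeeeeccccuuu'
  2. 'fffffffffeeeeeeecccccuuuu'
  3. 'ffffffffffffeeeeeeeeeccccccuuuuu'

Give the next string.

fffffffffffffffeeeeeeeeeeecccccccuuuuuu

Reading off run lengths: f runs 6, 9, 12; e runs 5, 7, 9; c runs 4, 5, 6; u runs 3, 4, 5 — each is linear in n, where the shown terms are n = 2, 3, 4.
Setting n = 5 gives 15, 11, 7, 6 characters in each block.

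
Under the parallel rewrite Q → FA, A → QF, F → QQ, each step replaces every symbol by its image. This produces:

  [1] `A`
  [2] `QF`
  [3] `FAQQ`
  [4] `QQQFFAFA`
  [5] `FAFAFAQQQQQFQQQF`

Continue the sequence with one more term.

Applying the rule to each of the 16 symbols of FAFAFAQQQQQFQQQF gives the pieces QQ QF QQ QF QQ QF FA FA FA FA FA QQ FA FA FA QQ, which concatenate to the answer.

QQQFQQQFQQQFFAFAFAFAFAQQFAFAFAQQ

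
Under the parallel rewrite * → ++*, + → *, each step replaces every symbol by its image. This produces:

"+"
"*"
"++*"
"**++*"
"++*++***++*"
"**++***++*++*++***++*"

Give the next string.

Rewriting the 21 symbols of **++***++*++*++***++* one by one yields ++* ++* * * ++* ++* ++* * * ++* * * ++* * * ++* ++* ++* * * ++*; concatenated:

++*++***++*++*++***++***++***++*++*++***++*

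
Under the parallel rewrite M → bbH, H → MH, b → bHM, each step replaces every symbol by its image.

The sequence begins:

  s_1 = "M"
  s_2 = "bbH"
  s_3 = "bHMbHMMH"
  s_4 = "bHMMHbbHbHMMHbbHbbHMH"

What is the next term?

φ(bHMMHbbHbHMMHbbHbbHMH) expands symbol-by-symbol to bHM MH bbH bbH MH bHM bHM MH bHM MH bbH bbH MH bHM bHM MH bHM bHM MH bbH MH; joining the 21 pieces gives the next term.

bHMMHbbHbbHMHbHMbHMMHbHMMHbbHbbHMHbHMbHMMHbHMbHMMHbbHMH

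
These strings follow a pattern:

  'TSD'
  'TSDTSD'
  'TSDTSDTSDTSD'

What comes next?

Each string is two copies of the previous one concatenated.
Doubling TSDTSDTSDTSD:

TSDTSDTSDTSDTSDTSDTSDTSD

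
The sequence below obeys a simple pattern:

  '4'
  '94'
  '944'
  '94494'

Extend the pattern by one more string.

Each term (from the third on) is the previous term followed by the one before it: term 3 = 94·4 = 944.
So term 5 is 94494·944.

94494944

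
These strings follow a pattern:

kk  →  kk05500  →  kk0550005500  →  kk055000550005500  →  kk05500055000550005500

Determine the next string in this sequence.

Each term is the previous one with 05500 appended.
One more step from kk05500055000550005500 gives the answer.

kk0550005500055000550005500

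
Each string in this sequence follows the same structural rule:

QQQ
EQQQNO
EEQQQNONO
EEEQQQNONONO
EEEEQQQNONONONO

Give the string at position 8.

EEEEEEEQQQNONONONONONONO

Every step adds E to the front and NO to the end of the previous string.
From EEEEQQQNONONONO, 3 further steps: EEEEQQQNONONONO → EEEEEQQQNONONONONO → EEEEEEQQQNONONONONONO → (answer).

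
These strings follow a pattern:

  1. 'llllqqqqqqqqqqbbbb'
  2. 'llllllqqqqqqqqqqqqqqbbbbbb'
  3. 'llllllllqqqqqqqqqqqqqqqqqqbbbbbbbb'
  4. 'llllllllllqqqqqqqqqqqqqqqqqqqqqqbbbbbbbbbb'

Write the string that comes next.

Each string has the form l^{2n} q^{4n+2} b^{2n}, where the shown terms are n = 2, 3, 4, 5.
For the next term, n = 6, so the run lengths are 12, 26, 12.

llllllllllllqqqqqqqqqqqqqqqqqqqqqqqqqqbbbbbbbbbbbb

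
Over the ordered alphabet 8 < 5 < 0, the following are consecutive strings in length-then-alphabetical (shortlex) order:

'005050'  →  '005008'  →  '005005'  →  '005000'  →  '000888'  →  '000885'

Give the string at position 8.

000858

Stepping forward 2 times from 000885: 000885 → 000880, then the target.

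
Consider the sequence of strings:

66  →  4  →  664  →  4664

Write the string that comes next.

From term 3 onward, concatenate the second-to-last term with the last: 66·4 = 664, 4·664 = 4664, …
Continuing: 664 · 4664 gives term 5.

6644664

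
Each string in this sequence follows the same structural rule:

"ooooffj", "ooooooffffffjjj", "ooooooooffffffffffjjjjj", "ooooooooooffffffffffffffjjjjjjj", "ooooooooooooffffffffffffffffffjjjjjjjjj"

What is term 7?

ooooooooooooooooffffffffffffffffffffffffffjjjjjjjjjjjjj

Each string has the form o^{2n+2} f^{4n-2} j^{2n-1} (n = 1, 2, …).
At n = 7 the blocks have lengths 16, 26, 13.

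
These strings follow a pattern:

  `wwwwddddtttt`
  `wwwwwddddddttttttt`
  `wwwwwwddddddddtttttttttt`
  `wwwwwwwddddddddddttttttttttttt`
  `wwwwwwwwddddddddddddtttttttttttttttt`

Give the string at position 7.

Term n consists of n+2 w's, followed by 2n d's, followed by 3n-2 t's, where the shown terms are n = 2, 3, 4, 5, 6.
For term 7, n = 8, so the run lengths are 10, 16, 22.

wwwwwwwwwwddddddddddddddddtttttttttttttttttttttt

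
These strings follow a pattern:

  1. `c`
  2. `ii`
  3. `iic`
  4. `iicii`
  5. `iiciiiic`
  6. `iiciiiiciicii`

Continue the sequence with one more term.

This is a Fibonacci-style word recurrence s(k) = s(k−1)·s(k−2): e.g. ii·c = iic.
Continuing: iiciiiiciicii · iiciiiic gives term 7.

iiciiiiciiciiiiciiiic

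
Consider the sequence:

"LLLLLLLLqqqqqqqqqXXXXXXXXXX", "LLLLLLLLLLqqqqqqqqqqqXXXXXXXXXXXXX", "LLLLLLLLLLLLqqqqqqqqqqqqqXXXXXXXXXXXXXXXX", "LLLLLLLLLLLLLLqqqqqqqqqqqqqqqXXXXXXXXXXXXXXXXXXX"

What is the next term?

Each string has the form L^{2n+2} q^{2n+3} X^{3n+1}, where the shown terms are n = 3, 4, 5, 6.
At n = 7 the blocks have lengths 16, 17, 22.

LLLLLLLLLLLLLLLLqqqqqqqqqqqqqqqqqXXXXXXXXXXXXXXXXXXXXXX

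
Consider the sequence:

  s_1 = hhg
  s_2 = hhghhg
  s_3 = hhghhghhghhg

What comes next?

Every step duplicates the string.
One more doubling of hhghhghhghhg gives the answer.

hhghhghhghhghhghhghhghhg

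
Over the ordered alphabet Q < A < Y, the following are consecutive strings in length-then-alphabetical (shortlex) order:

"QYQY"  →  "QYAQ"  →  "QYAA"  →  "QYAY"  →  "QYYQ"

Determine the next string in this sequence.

Find the rightmost character of QYYQ below Y, bump it to the next letter, and reset everything to its right to Q.

QYYA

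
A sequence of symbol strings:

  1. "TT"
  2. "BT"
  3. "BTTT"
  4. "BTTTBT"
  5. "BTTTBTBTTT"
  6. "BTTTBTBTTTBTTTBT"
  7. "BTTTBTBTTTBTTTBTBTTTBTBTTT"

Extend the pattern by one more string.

BTTTBTBTTTBTTTBTBTTTBTBTTTBTTTBTBTTTBTTTBT

From term 3 onward, concatenate the last term with the second-to-last: BT·TT = BTTT, BTTT·BT = BTTTBT, …
So term 8 is BTTTBTBTTTBTTTBTBTTTBTBTTT·BTTTBTBTTTBTTTBT.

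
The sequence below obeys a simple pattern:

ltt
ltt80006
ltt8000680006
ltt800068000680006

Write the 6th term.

Each term is the previous one with 80006 appended.
From ltt800068000680006, 2 further steps: ltt800068000680006 → ltt80006800068000680006 → (answer).

ltt8000680006800068000680006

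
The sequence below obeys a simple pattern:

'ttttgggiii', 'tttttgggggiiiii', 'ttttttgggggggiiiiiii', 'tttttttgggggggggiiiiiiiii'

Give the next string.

ttttttttgggggggggggiiiiiiiiiii

The n-th term is n+2 t's then 2n-1 g's then 2n-1 i's, where the shown terms are n = 2, 3, 4, 5.
At n = 6 the blocks have lengths 8, 11, 11.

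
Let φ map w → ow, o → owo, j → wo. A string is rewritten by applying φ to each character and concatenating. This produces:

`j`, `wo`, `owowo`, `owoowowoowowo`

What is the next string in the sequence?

owoowowoowoowowoowowoowoowowoowowo

Replace each of the 13 characters of owoowowoowowo in place — owo ow owo owo ow owo ow owo owo ow owo ow owo — and concatenate.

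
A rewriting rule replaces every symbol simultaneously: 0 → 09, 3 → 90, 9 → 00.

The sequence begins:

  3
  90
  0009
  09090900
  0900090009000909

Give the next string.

Rewriting the 16 symbols of 0900090009000909 one by one yields 09 00 09 09 09 00 09 09 09 00 09 09 09 00 09 00; concatenated:

09000909090009090900090909000900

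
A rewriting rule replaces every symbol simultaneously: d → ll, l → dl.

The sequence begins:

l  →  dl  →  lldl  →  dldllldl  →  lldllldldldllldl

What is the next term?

dldllldldldllldllldllldldldllldl

φ(lldllldldldllldl) expands symbol-by-symbol to dl dl ll dl dl dl ll dl ll dl ll dl dl dl ll dl; joining the 16 pieces gives the next term.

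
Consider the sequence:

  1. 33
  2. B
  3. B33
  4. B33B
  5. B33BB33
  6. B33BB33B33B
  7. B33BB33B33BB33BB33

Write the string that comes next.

This is a Fibonacci-style word recurrence s(k) = s(k−1)·s(k−2): e.g. B·33 = B33.
So term 8 is B33BB33B33BB33BB33·B33BB33B33B.

B33BB33B33BB33BB33B33BB33B33B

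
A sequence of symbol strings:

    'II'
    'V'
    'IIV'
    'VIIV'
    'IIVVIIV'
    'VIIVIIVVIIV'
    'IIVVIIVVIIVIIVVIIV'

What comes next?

From term 3 onward, concatenate the second-to-last term with the last: II·V = IIV, V·IIV = VIIV, …
So term 8 is VIIVIIVVIIV·IIVVIIVVIIVIIVVIIV.

VIIVIIVVIIVIIVVIIVVIIVIIVVIIV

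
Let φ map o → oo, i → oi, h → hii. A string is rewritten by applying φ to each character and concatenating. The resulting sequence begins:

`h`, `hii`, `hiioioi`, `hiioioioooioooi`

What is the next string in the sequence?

Rewriting the 15 symbols of hiioioioooioooi one by one yields hii oi oi oo oi oo oi oo oo oo oi oo oo oo oi; concatenated:

hiioioioooioooioooooooioooooooi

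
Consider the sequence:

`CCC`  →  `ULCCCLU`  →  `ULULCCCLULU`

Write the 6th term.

s(k+1) = UL·s(k)·LU, so each term gains UL as a prefix and LU as a suffix.
From ULULCCCLULU, 3 further steps: ULULCCCLULU → ULULULCCCLULULU → ULULULULCCCLULULULU → (answer).

ULULULULULCCCLULULULULU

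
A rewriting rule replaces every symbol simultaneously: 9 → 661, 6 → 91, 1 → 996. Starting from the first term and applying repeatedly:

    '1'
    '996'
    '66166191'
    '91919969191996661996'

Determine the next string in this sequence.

6619966619966616619166199666199666166191919199666166191

Replace each of the 20 characters of 91919969191996661996 in place — 661 996 661 996 661 661 91 661 996 661 996 661 661 91 91 91 996 661 661 91 — and concatenate.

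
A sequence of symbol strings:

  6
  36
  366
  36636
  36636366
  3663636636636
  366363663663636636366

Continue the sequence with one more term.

This is a Fibonacci-style word recurrence s(k) = s(k−1)·s(k−2): e.g. 36·6 = 366.
Continuing: 366363663663636636366 · 3663636636636 gives term 8.

3663636636636366363663663636636636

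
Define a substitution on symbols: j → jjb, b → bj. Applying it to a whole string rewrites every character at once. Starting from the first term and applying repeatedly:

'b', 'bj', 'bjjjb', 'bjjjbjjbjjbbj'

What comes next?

φ(bjjjbjjbjjbbj) expands symbol-by-symbol to bj jjb jjb jjb bj jjb jjb bj jjb jjb bj bj jjb; joining the 13 pieces gives the next term.

bjjjbjjbjjbbjjjbjjbbjjjbjjbbjbjjjb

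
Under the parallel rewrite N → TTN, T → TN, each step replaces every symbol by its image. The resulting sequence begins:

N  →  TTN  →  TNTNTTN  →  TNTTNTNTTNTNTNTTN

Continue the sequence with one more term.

TNTTNTNTNTTNTNTTNTNTNTTNTNTTNTNTTNTNTNTTN

Replace each of the 17 characters of TNTTNTNTTNTNTNTTN in place — TN TTN TN TN TTN TN TTN TN TN TTN TN TTN TN TTN TN TN TTN — and concatenate.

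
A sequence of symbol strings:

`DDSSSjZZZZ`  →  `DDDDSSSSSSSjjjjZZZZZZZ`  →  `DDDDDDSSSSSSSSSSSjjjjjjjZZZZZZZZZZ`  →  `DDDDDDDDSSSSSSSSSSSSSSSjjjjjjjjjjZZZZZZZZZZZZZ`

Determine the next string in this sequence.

Term n consists of 2n D's, followed by 4n-1 S's, followed by 3n-2 j's, followed by 3n+1 Z's (n = 1, 2, …).
For the next term, n = 5, so the run lengths are 10, 19, 13, 16.

DDDDDDDDDDSSSSSSSSSSSSSSSSSSSjjjjjjjjjjjjjZZZZZZZZZZZZZZZZ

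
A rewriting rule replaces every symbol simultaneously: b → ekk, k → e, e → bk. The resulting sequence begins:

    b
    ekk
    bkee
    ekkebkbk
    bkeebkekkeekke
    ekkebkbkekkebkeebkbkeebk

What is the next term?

φ(ekkebkbkekkebkeebkbkeebk) expands symbol-by-symbol to bk e e bk ekk e ekk e bk e e bk ekk e bk bk ekk e ekk e bk bk ekk e; joining the 24 pieces gives the next term.

bkeebkekkeekkebkeebkekkebkbkekkeekkebkbkekke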